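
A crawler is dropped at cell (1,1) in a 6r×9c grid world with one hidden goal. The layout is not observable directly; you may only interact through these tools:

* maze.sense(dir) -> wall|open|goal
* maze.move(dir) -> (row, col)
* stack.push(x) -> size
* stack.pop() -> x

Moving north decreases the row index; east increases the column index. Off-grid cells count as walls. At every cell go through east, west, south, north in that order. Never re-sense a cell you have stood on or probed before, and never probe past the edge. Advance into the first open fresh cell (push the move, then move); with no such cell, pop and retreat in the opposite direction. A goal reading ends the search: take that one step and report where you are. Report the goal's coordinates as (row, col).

Act: sense[dir: east]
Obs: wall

Act: sense[dir: west]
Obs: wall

Act: sense[dir: south]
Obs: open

Act: push[x: south]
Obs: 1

Act: move[dir: south]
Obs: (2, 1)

Act: sense[dir: east]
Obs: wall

Act: sense[dir: west]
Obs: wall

Act: sense[dir: south]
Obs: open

Act: push[x: south]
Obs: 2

Act: move[dir: south]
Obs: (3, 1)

Act: sense[dir: east]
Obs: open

Act: push[x: east]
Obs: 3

Act: move[dir: east]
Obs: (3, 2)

Act: sense[dir: east]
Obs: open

Act: push[x: east]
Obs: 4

Act: move[dir: east]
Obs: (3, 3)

Act: sense[dir: east]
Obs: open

Act: push[x: east]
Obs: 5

Act: move[dir: east]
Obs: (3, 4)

Act: sense[dir: east]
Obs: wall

Act: sense[dir: south]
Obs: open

Act: push[x: south]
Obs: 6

Act: move[dir: south]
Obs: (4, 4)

Act: sense[dir: east]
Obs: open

Act: push[x: east]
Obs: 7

Act: move[dir: east]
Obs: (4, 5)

Act: sense[dir: east]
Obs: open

Act: push[x: east]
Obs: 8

Act: move[dir: east]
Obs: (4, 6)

Act: sense[dir: east]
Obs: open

Act: push[x: east]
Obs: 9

Act: move[dir: east]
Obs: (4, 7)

Act: sense[dir: east]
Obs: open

Act: push[x: east]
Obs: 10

Act: move[dir: east]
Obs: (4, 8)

Act: sense[dir: south]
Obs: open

Act: push[x: south]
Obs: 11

Act: move[dir: south]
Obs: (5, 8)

Act: sense[dir: west]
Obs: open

Act: push[x: west]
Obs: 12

Act: move[dir: west]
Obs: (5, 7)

Act: sense[dir: west]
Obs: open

Act: push[x: west]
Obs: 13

Act: move[dir: west]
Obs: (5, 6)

Act: sense[dir: west]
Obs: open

Act: push[x: west]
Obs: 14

Act: move[dir: west]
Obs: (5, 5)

Act: sense[dir: west]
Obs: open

Act: push[x: west]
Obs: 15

Act: move[dir: west]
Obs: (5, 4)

Act: sense[dir: west]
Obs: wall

Act: pop[]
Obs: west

Act: move[dir: east]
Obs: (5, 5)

Act: pop[]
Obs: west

Act: move[dir: east]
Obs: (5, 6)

Act: pop[]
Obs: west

Act: move[dir: east]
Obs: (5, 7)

Act: pop[]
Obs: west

Act: move[dir: east]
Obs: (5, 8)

Act: pop[]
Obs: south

Act: move[dir: north]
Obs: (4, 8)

Act: sense[dir: north]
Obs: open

Act: push[x: north]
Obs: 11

Act: move[dir: north]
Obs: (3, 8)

Act: sense[dir: west]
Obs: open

Act: push[x: west]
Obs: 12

Act: move[dir: west]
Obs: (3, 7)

Act: sense[dir: west]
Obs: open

Act: push[x: west]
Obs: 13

Act: move[dir: west]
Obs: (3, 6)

Act: sense[dir: north]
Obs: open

Act: push[x: north]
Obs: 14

Act: move[dir: north]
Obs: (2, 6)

Act: sense[dir: east]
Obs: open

Act: push[x: east]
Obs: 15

Act: move[dir: east]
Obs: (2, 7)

Act: sense[dir: east]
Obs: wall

Act: sense[dir: north]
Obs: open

Act: push[x: north]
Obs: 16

Act: move[dir: north]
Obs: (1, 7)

Act: sense[dir: east]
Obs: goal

Act: move[dir: east]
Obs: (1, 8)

Answer: (1, 8)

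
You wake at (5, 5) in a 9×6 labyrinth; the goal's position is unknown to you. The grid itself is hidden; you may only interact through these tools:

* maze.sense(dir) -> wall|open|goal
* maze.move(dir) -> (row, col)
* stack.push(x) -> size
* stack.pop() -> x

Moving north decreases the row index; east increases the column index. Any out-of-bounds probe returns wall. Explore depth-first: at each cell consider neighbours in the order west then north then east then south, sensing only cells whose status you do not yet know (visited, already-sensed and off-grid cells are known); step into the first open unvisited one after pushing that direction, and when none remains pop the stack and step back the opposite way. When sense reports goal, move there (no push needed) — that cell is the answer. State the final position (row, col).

Step: maze.sense[dir→west]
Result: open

Step: stack.push[x→west]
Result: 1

Step: maze.move[dir→west]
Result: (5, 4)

Step: maze.sense[dir→west]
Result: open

Step: stack.push[x→west]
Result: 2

Step: maze.move[dir→west]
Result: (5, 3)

Step: maze.sense[dir→west]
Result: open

Step: stack.push[x→west]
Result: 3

Step: maze.move[dir→west]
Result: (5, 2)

Step: maze.sense[dir→west]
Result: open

Step: stack.push[x→west]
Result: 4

Step: maze.move[dir→west]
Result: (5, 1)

Step: maze.sense[dir→west]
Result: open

Step: stack.push[x→west]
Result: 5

Step: maze.move[dir→west]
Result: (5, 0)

Step: maze.sense[dir→north]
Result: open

Step: stack.push[x→north]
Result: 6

Step: maze.move[dir→north]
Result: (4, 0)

Step: maze.sense[dir→north]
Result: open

Step: stack.push[x→north]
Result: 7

Step: maze.move[dir→north]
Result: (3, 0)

Step: maze.sense[dir→north]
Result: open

Step: stack.push[x→north]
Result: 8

Step: maze.move[dir→north]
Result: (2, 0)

Step: maze.sense[dir→north]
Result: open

Step: stack.push[x→north]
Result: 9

Step: maze.move[dir→north]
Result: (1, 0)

Step: maze.sense[dir→north]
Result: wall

Step: maze.sense[dir→east]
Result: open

Step: stack.push[x→east]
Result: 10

Step: maze.move[dir→east]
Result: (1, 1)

Step: maze.sense[dir→north]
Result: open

Step: stack.push[x→north]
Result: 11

Step: maze.move[dir→north]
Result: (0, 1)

Step: maze.sense[dir→east]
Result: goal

Step: maze.move[dir→east]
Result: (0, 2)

Answer: (0, 2)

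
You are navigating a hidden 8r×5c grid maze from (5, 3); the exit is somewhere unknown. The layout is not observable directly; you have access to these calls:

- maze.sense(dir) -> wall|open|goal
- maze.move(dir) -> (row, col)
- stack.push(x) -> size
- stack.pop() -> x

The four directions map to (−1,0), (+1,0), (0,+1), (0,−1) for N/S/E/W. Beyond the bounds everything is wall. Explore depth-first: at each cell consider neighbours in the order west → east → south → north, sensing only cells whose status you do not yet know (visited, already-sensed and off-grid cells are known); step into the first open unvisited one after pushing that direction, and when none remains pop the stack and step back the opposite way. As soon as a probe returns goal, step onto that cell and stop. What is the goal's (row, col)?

Do: maze.sense[dir: west]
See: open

Do: stack.push[x: west]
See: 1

Do: maze.move[dir: west]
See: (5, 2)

Do: maze.sense[dir: west]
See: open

Do: stack.push[x: west]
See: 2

Do: maze.move[dir: west]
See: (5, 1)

Do: maze.sense[dir: west]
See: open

Do: stack.push[x: west]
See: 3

Do: maze.move[dir: west]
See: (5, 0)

Do: maze.sense[dir: south]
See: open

Do: stack.push[x: south]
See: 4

Do: maze.move[dir: south]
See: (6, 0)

Do: maze.sense[dir: east]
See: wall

Do: maze.sense[dir: south]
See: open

Do: stack.push[x: south]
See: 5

Do: maze.move[dir: south]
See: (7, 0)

Do: maze.sense[dir: east]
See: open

Do: stack.push[x: east]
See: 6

Do: maze.move[dir: east]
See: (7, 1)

Do: maze.sense[dir: east]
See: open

Do: stack.push[x: east]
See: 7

Do: maze.move[dir: east]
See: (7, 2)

Do: maze.sense[dir: east]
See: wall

Do: maze.sense[dir: north]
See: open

Do: stack.push[x: north]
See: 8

Do: maze.move[dir: north]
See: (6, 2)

Do: maze.sense[dir: east]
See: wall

Do: stack.pop[]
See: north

Do: maze.move[dir: south]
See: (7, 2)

Do: stack.pop[]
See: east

Do: maze.move[dir: west]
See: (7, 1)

Do: stack.pop[]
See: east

Do: maze.move[dir: west]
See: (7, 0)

Do: stack.pop[]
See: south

Do: maze.move[dir: north]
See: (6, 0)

Do: stack.pop[]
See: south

Do: maze.move[dir: north]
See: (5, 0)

Do: maze.sense[dir: north]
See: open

Do: stack.push[x: north]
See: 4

Do: maze.move[dir: north]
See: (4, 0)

Do: maze.sense[dir: east]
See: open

Do: stack.push[x: east]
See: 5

Do: maze.move[dir: east]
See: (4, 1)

Do: maze.sense[dir: east]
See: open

Do: stack.push[x: east]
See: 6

Do: maze.move[dir: east]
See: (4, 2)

Do: maze.sense[dir: east]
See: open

Do: stack.push[x: east]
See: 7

Do: maze.move[dir: east]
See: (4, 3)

Do: maze.sense[dir: east]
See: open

Do: stack.push[x: east]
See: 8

Do: maze.move[dir: east]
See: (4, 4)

Do: maze.sense[dir: south]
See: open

Do: stack.push[x: south]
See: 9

Do: maze.move[dir: south]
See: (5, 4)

Do: maze.sense[dir: south]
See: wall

Do: stack.pop[]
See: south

Do: maze.move[dir: north]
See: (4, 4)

Do: maze.sense[dir: north]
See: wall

Do: stack.pop[]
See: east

Do: maze.move[dir: west]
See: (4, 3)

Do: maze.sense[dir: north]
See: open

Do: stack.push[x: north]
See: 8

Do: maze.move[dir: north]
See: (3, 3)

Do: maze.sense[dir: west]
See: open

Do: stack.push[x: west]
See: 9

Do: maze.move[dir: west]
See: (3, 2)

Do: maze.sense[dir: west]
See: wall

Do: maze.sense[dir: north]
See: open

Do: stack.push[x: north]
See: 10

Do: maze.move[dir: north]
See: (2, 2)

Do: maze.sense[dir: west]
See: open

Do: stack.push[x: west]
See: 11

Do: maze.move[dir: west]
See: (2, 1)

Do: maze.sense[dir: west]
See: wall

Do: maze.sense[dir: north]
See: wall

Do: stack.pop[]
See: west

Do: maze.move[dir: east]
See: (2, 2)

Do: maze.sense[dir: east]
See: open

Do: stack.push[x: east]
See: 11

Do: maze.move[dir: east]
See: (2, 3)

Do: maze.sense[dir: east]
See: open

Do: stack.push[x: east]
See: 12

Do: maze.move[dir: east]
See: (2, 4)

Do: maze.sense[dir: north]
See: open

Do: stack.push[x: north]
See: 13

Do: maze.move[dir: north]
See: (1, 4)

Do: maze.sense[dir: west]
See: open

Do: stack.push[x: west]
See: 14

Do: maze.move[dir: west]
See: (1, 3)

Do: maze.sense[dir: west]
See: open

Do: stack.push[x: west]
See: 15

Do: maze.move[dir: west]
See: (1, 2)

Do: maze.sense[dir: north]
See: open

Do: stack.push[x: north]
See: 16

Do: maze.move[dir: north]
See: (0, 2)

Do: maze.sense[dir: west]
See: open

Do: stack.push[x: west]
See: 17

Do: maze.move[dir: west]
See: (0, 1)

Do: maze.sense[dir: west]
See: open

Do: stack.push[x: west]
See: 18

Do: maze.move[dir: west]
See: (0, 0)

Do: maze.sense[dir: south]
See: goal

Do: maze.move[dir: south]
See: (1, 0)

Answer: (1, 0)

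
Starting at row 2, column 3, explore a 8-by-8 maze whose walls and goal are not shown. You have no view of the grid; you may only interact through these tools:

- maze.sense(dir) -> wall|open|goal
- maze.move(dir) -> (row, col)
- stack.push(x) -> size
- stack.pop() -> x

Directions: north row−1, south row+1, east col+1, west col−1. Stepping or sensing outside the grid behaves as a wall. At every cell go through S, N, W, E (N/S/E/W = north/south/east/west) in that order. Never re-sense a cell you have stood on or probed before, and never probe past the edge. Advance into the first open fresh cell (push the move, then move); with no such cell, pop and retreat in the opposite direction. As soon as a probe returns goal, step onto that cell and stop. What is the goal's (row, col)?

→ maze.sense(dir=south)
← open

→ stack.push(x=south)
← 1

→ maze.move(dir=south)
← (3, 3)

→ maze.sense(dir=south)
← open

→ stack.push(x=south)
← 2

→ maze.move(dir=south)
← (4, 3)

→ maze.sense(dir=south)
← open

→ stack.push(x=south)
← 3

→ maze.move(dir=south)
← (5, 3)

→ maze.sense(dir=south)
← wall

→ maze.sense(dir=west)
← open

→ stack.push(x=west)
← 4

→ maze.move(dir=west)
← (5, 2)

→ maze.sense(dir=south)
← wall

→ maze.sense(dir=north)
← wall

→ maze.sense(dir=west)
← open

→ stack.push(x=west)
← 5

→ maze.move(dir=west)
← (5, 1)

→ maze.sense(dir=south)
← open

→ stack.push(x=south)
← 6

→ maze.move(dir=south)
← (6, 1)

→ maze.sense(dir=south)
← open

→ stack.push(x=south)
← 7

→ maze.move(dir=south)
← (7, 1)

→ maze.sense(dir=west)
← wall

→ maze.sense(dir=east)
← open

→ stack.push(x=east)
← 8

→ maze.move(dir=east)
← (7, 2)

→ maze.sense(dir=east)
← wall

→ stack.pop()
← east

→ maze.move(dir=west)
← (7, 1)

→ stack.pop()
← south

→ maze.move(dir=north)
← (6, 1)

→ maze.sense(dir=west)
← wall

→ stack.pop()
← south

→ maze.move(dir=north)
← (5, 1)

→ maze.sense(dir=north)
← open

→ stack.push(x=north)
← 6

→ maze.move(dir=north)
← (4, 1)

→ maze.sense(dir=north)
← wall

→ maze.sense(dir=west)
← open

→ stack.push(x=west)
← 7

→ maze.move(dir=west)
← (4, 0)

→ maze.sense(dir=south)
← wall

→ maze.sense(dir=north)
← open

→ stack.push(x=north)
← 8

→ maze.move(dir=north)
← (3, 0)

→ maze.sense(dir=north)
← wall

→ stack.pop()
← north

→ maze.move(dir=south)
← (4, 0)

→ stack.pop()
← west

→ maze.move(dir=east)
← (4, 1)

→ stack.pop()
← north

→ maze.move(dir=south)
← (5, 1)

→ stack.pop()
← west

→ maze.move(dir=east)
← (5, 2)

→ stack.pop()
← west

→ maze.move(dir=east)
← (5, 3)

→ maze.sense(dir=east)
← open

→ stack.push(x=east)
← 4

→ maze.move(dir=east)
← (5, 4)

→ maze.sense(dir=south)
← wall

→ maze.sense(dir=north)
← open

→ stack.push(x=north)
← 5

→ maze.move(dir=north)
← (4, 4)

→ maze.sense(dir=north)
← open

→ stack.push(x=north)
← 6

→ maze.move(dir=north)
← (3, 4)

→ maze.sense(dir=north)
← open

→ stack.push(x=north)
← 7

→ maze.move(dir=north)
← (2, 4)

→ maze.sense(dir=north)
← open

→ stack.push(x=north)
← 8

→ maze.move(dir=north)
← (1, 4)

→ maze.sense(dir=north)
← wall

→ maze.sense(dir=west)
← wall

→ maze.sense(dir=east)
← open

→ stack.push(x=east)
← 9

→ maze.move(dir=east)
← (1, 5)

→ maze.sense(dir=south)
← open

→ stack.push(x=south)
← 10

→ maze.move(dir=south)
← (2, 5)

→ maze.sense(dir=south)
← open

→ stack.push(x=south)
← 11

→ maze.move(dir=south)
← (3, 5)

→ maze.sense(dir=south)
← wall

→ maze.sense(dir=east)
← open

→ stack.push(x=east)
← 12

→ maze.move(dir=east)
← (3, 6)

→ maze.sense(dir=south)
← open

→ stack.push(x=south)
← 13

→ maze.move(dir=south)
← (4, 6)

→ maze.sense(dir=south)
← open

→ stack.push(x=south)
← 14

→ maze.move(dir=south)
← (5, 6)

→ maze.sense(dir=south)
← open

→ stack.push(x=south)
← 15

→ maze.move(dir=south)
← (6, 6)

→ maze.sense(dir=south)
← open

→ stack.push(x=south)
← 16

→ maze.move(dir=south)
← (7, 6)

→ maze.sense(dir=west)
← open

→ stack.push(x=west)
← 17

→ maze.move(dir=west)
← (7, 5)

→ maze.sense(dir=north)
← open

→ stack.push(x=north)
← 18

→ maze.move(dir=north)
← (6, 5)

→ maze.sense(dir=north)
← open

→ stack.push(x=north)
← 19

→ maze.move(dir=north)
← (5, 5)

→ stack.pop()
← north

→ maze.move(dir=south)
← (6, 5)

→ stack.pop()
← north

→ maze.move(dir=south)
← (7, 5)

→ maze.sense(dir=west)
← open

→ stack.push(x=west)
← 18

→ maze.move(dir=west)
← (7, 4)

→ stack.pop()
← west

→ maze.move(dir=east)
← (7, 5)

→ stack.pop()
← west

→ maze.move(dir=east)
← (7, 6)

→ maze.sense(dir=east)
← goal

→ maze.move(dir=east)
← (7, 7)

Answer: (7, 7)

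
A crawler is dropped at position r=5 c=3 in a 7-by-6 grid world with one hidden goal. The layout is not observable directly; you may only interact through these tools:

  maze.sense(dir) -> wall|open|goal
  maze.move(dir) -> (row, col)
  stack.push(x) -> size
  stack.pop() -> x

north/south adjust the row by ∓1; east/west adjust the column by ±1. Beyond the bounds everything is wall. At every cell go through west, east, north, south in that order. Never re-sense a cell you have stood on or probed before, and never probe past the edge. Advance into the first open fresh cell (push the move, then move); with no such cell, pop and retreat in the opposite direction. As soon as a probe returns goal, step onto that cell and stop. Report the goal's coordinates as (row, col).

Action: sense[dir='west']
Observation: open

Action: push[x='west']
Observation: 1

Action: move[dir='west']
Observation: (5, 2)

Action: sense[dir='west']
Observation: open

Action: push[x='west']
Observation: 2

Action: move[dir='west']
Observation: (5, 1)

Action: sense[dir='west']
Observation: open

Action: push[x='west']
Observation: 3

Action: move[dir='west']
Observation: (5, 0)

Action: sense[dir='north']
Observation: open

Action: push[x='north']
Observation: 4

Action: move[dir='north']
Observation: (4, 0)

Action: sense[dir='east']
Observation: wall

Action: sense[dir='north']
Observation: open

Action: push[x='north']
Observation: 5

Action: move[dir='north']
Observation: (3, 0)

Action: sense[dir='east']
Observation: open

Action: push[x='east']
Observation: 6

Action: move[dir='east']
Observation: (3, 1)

Action: sense[dir='east']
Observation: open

Action: push[x='east']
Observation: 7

Action: move[dir='east']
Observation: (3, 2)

Action: sense[dir='east']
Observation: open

Action: push[x='east']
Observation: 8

Action: move[dir='east']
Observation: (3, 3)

Action: sense[dir='east']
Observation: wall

Action: sense[dir='north']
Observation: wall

Action: sense[dir='south']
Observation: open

Action: push[x='south']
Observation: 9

Action: move[dir='south']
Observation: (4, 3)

Action: sense[dir='west']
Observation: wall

Action: sense[dir='east']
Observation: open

Action: push[x='east']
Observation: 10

Action: move[dir='east']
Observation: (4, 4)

Action: sense[dir='east']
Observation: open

Action: push[x='east']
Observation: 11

Action: move[dir='east']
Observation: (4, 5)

Action: sense[dir='north']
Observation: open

Action: push[x='north']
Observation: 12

Action: move[dir='north']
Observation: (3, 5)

Action: sense[dir='north']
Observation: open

Action: push[x='north']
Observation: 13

Action: move[dir='north']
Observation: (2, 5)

Action: sense[dir='west']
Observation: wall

Action: sense[dir='north']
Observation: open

Action: push[x='north']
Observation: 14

Action: move[dir='north']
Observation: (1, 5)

Action: sense[dir='west']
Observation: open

Action: push[x='west']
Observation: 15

Action: move[dir='west']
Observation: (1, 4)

Action: sense[dir='west']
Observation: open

Action: push[x='west']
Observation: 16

Action: move[dir='west']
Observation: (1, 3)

Action: sense[dir='west']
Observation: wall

Action: sense[dir='north']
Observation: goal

Action: move[dir='north']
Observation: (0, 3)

Answer: (0, 3)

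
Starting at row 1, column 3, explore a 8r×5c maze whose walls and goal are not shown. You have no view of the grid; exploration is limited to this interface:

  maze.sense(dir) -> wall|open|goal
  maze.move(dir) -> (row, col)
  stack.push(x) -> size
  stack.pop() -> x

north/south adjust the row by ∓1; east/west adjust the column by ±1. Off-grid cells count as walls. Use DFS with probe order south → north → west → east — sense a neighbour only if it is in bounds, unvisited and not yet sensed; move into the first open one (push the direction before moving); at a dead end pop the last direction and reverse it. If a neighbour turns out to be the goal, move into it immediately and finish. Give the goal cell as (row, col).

[in] maze.sense dir: south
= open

[in] stack.push x: south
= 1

[in] maze.move dir: south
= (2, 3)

[in] maze.sense dir: south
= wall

[in] maze.sense dir: west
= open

[in] stack.push x: west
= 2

[in] maze.move dir: west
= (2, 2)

[in] maze.sense dir: south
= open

[in] stack.push x: south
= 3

[in] maze.move dir: south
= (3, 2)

[in] maze.sense dir: south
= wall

[in] maze.sense dir: west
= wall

[in] stack.pop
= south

[in] maze.move dir: north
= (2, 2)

[in] maze.sense dir: north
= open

[in] stack.push x: north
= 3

[in] maze.move dir: north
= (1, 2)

[in] maze.sense dir: north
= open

[in] stack.push x: north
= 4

[in] maze.move dir: north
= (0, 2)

[in] maze.sense dir: west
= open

[in] stack.push x: west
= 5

[in] maze.move dir: west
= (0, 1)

[in] maze.sense dir: south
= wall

[in] maze.sense dir: west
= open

[in] stack.push x: west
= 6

[in] maze.move dir: west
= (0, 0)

[in] maze.sense dir: south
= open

[in] stack.push x: south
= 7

[in] maze.move dir: south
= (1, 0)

[in] maze.sense dir: south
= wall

[in] stack.pop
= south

[in] maze.move dir: north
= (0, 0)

[in] stack.pop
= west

[in] maze.move dir: east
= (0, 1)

[in] stack.pop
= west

[in] maze.move dir: east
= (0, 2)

[in] maze.sense dir: east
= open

[in] stack.push x: east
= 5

[in] maze.move dir: east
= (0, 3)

[in] maze.sense dir: east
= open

[in] stack.push x: east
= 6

[in] maze.move dir: east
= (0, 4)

[in] maze.sense dir: south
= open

[in] stack.push x: south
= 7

[in] maze.move dir: south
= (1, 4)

[in] maze.sense dir: south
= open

[in] stack.push x: south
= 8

[in] maze.move dir: south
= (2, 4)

[in] maze.sense dir: south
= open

[in] stack.push x: south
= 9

[in] maze.move dir: south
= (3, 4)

[in] maze.sense dir: south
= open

[in] stack.push x: south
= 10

[in] maze.move dir: south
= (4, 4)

[in] maze.sense dir: south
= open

[in] stack.push x: south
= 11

[in] maze.move dir: south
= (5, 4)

[in] maze.sense dir: south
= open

[in] stack.push x: south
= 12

[in] maze.move dir: south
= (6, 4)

[in] maze.sense dir: south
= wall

[in] maze.sense dir: west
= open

[in] stack.push x: west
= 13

[in] maze.move dir: west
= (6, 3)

[in] maze.sense dir: south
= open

[in] stack.push x: south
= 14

[in] maze.move dir: south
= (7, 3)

[in] maze.sense dir: west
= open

[in] stack.push x: west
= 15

[in] maze.move dir: west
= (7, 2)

[in] maze.sense dir: north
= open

[in] stack.push x: north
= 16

[in] maze.move dir: north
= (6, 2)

[in] maze.sense dir: north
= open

[in] stack.push x: north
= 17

[in] maze.move dir: north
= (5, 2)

[in] maze.sense dir: west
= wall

[in] maze.sense dir: east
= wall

[in] stack.pop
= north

[in] maze.move dir: south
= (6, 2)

[in] maze.sense dir: west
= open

[in] stack.push x: west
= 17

[in] maze.move dir: west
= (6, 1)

[in] maze.sense dir: south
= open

[in] stack.push x: south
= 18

[in] maze.move dir: south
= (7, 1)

[in] maze.sense dir: west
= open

[in] stack.push x: west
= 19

[in] maze.move dir: west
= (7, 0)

[in] maze.sense dir: north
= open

[in] stack.push x: north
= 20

[in] maze.move dir: north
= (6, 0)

[in] maze.sense dir: north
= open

[in] stack.push x: north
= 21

[in] maze.move dir: north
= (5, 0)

[in] maze.sense dir: north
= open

[in] stack.push x: north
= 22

[in] maze.move dir: north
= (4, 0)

[in] maze.sense dir: north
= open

[in] stack.push x: north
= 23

[in] maze.move dir: north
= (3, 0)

[in] stack.pop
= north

[in] maze.move dir: south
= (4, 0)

[in] maze.sense dir: east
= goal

[in] maze.move dir: east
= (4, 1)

Answer: (4, 1)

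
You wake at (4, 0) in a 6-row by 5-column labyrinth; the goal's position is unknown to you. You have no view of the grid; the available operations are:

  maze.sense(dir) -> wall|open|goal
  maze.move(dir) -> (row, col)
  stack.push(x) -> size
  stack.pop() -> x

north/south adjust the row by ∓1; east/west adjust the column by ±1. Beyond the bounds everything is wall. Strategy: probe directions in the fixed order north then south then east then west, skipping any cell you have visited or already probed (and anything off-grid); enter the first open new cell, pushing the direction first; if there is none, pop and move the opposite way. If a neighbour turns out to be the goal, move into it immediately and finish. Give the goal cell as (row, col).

Action: sense[dir→north]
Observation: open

Action: push[x→north]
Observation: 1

Action: move[dir→north]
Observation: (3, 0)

Action: sense[dir→north]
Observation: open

Action: push[x→north]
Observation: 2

Action: move[dir→north]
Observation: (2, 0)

Action: sense[dir→north]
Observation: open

Action: push[x→north]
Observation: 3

Action: move[dir→north]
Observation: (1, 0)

Action: sense[dir→north]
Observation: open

Action: push[x→north]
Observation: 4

Action: move[dir→north]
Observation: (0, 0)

Action: sense[dir→east]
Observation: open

Action: push[x→east]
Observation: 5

Action: move[dir→east]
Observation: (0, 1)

Action: sense[dir→south]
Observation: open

Action: push[x→south]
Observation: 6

Action: move[dir→south]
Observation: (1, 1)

Action: sense[dir→south]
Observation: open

Action: push[x→south]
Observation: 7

Action: move[dir→south]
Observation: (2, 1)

Action: sense[dir→south]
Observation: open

Action: push[x→south]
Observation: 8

Action: move[dir→south]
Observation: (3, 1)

Action: sense[dir→south]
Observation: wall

Action: sense[dir→east]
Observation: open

Action: push[x→east]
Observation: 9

Action: move[dir→east]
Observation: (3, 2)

Action: sense[dir→north]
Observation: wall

Action: sense[dir→south]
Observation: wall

Action: sense[dir→east]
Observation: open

Action: push[x→east]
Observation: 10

Action: move[dir→east]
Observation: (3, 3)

Action: sense[dir→north]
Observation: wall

Action: sense[dir→south]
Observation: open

Action: push[x→south]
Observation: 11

Action: move[dir→south]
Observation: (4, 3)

Action: sense[dir→south]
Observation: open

Action: push[x→south]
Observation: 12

Action: move[dir→south]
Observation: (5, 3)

Action: sense[dir→east]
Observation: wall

Action: sense[dir→west]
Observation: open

Action: push[x→west]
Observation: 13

Action: move[dir→west]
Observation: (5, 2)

Action: sense[dir→west]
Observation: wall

Action: pop[]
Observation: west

Action: move[dir→east]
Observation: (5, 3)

Action: pop[]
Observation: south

Action: move[dir→north]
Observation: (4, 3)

Action: sense[dir→east]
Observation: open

Action: push[x→east]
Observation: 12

Action: move[dir→east]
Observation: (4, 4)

Action: sense[dir→north]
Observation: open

Action: push[x→north]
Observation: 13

Action: move[dir→north]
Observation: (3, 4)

Action: sense[dir→north]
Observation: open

Action: push[x→north]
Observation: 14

Action: move[dir→north]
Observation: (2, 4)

Action: sense[dir→north]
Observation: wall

Action: pop[]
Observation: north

Action: move[dir→south]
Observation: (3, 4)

Action: pop[]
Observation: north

Action: move[dir→south]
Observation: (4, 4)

Action: pop[]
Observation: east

Action: move[dir→west]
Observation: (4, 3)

Action: pop[]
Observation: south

Action: move[dir→north]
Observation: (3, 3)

Action: pop[]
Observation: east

Action: move[dir→west]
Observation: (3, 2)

Action: pop[]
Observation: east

Action: move[dir→west]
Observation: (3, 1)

Action: pop[]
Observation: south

Action: move[dir→north]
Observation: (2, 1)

Action: pop[]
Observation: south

Action: move[dir→north]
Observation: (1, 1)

Action: sense[dir→east]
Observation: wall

Action: pop[]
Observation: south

Action: move[dir→north]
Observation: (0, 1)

Action: sense[dir→east]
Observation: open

Action: push[x→east]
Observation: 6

Action: move[dir→east]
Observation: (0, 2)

Action: sense[dir→east]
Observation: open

Action: push[x→east]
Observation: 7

Action: move[dir→east]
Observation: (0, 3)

Action: sense[dir→south]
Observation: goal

Action: move[dir→south]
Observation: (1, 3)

Answer: (1, 3)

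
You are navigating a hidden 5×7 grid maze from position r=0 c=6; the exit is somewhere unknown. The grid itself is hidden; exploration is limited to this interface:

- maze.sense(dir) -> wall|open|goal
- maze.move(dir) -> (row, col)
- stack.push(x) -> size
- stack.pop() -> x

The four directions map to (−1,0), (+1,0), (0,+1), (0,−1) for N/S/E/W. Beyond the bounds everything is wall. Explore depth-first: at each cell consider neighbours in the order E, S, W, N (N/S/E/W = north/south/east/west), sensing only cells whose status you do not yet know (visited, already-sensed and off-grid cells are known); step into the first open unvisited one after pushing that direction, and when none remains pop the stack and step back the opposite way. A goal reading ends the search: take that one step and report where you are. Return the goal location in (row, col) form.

Invoking maze.sense on dir→south, giving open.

Using stack.push on x→south, which returns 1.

Using maze.move on dir→south, and see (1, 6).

Now I run maze.sense on dir→south, giving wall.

Invoking maze.sense on dir→west, and observe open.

I run stack.push on x→west, giving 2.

Then maze.move on dir→west, — result: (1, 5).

I try maze.sense on dir→south, and see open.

Next I call stack.push on x→south, which returns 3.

I try maze.move on dir→south, and see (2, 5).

I try maze.sense on dir→south, : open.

Now I run stack.push on x→south, : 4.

Using maze.move on dir→south, : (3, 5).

I try maze.sense on dir→east, giving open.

Next I call stack.push on x→east, and observe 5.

I invoke maze.move on dir→east, which returns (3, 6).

I call maze.sense on dir→south, — result: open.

I try stack.push on x→south, and get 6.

I call maze.move on dir→south, → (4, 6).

I use maze.sense on dir→west, — result: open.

Then stack.push on x→west, — result: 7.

I invoke maze.move on dir→west, and see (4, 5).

I invoke maze.sense on dir→west, which returns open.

Invoking stack.push on x→west, : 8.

Next I call maze.move on dir→west, — result: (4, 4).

Now I run maze.sense on dir→west, — result: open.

I invoke stack.push on x→west, → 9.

Then maze.move on dir→west, and see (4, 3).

Invoking maze.sense on dir→west, and get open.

Using stack.push on x→west, which returns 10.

I call maze.move on dir→west, : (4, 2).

Now I run maze.sense on dir→west, and see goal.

I try maze.move on dir→west, : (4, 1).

Answer: (4, 1)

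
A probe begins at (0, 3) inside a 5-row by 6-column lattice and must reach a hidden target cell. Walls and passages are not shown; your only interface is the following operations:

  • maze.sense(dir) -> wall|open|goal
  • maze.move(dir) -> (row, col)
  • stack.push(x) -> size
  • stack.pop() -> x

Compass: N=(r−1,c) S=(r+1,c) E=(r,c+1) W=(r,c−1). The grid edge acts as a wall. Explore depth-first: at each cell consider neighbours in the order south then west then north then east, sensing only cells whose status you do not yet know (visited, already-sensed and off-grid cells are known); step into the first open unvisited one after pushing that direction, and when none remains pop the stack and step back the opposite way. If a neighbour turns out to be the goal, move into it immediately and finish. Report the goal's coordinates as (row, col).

-> sense(south)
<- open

-> push(south)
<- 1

-> move(south)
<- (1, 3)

-> sense(south)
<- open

-> push(south)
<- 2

-> move(south)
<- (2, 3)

-> sense(south)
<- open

-> push(south)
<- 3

-> move(south)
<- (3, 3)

-> sense(south)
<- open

-> push(south)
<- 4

-> move(south)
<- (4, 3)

-> sense(west)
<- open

-> push(west)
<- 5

-> move(west)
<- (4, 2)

-> sense(west)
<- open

-> push(west)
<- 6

-> move(west)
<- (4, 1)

-> sense(west)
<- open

-> push(west)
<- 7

-> move(west)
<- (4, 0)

-> sense(north)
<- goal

-> move(north)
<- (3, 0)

Answer: (3, 0)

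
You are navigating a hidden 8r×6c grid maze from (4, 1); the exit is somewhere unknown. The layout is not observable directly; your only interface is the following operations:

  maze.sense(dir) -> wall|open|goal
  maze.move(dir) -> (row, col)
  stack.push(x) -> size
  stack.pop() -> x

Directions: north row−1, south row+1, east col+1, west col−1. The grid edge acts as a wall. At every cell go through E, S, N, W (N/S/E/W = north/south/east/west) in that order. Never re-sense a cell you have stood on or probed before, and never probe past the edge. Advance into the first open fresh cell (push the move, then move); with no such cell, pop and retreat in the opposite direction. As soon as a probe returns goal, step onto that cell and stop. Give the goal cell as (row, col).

! maze.sense(dir: east) -> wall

! maze.sense(dir: south) -> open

! stack.push(x: south) -> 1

! maze.move(dir: south) -> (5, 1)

! maze.sense(dir: east) -> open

! stack.push(x: east) -> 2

! maze.move(dir: east) -> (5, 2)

! maze.sense(dir: east) -> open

! stack.push(x: east) -> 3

! maze.move(dir: east) -> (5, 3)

! maze.sense(dir: east) -> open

! stack.push(x: east) -> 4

! maze.move(dir: east) -> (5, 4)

! maze.sense(dir: east) -> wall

! maze.sense(dir: south) -> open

! stack.push(x: south) -> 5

! maze.move(dir: south) -> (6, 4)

! maze.sense(dir: east) -> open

! stack.push(x: east) -> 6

! maze.move(dir: east) -> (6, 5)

! maze.sense(dir: south) -> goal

! maze.move(dir: south) -> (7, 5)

Answer: (7, 5)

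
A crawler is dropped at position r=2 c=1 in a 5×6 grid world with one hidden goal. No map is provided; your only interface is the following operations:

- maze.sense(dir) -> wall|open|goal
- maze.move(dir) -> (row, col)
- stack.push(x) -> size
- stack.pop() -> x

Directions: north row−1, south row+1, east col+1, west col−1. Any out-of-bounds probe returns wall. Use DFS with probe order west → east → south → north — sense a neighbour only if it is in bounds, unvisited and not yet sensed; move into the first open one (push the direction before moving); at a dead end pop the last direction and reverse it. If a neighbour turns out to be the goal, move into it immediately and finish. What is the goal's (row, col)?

[in] maze.sense dir→west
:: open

[in] stack.push x→west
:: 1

[in] maze.move dir→west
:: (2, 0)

[in] maze.sense dir→south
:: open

[in] stack.push x→south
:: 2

[in] maze.move dir→south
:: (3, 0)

[in] maze.sense dir→east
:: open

[in] stack.push x→east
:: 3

[in] maze.move dir→east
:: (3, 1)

[in] maze.sense dir→east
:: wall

[in] maze.sense dir→south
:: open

[in] stack.push x→south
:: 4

[in] maze.move dir→south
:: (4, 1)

[in] maze.sense dir→west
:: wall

[in] maze.sense dir→east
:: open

[in] stack.push x→east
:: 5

[in] maze.move dir→east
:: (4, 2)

[in] maze.sense dir→east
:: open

[in] stack.push x→east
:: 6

[in] maze.move dir→east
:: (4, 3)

[in] maze.sense dir→east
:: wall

[in] maze.sense dir→north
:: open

[in] stack.push x→north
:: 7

[in] maze.move dir→north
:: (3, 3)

[in] maze.sense dir→east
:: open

[in] stack.push x→east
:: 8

[in] maze.move dir→east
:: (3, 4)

[in] maze.sense dir→east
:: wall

[in] maze.sense dir→north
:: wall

[in] stack.pop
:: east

[in] maze.move dir→west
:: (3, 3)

[in] maze.sense dir→north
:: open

[in] stack.push x→north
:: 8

[in] maze.move dir→north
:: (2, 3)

[in] maze.sense dir→west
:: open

[in] stack.push x→west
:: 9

[in] maze.move dir→west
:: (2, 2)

[in] maze.sense dir→north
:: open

[in] stack.push x→north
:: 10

[in] maze.move dir→north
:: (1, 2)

[in] maze.sense dir→west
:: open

[in] stack.push x→west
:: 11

[in] maze.move dir→west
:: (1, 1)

[in] maze.sense dir→west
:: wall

[in] maze.sense dir→north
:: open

[in] stack.push x→north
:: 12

[in] maze.move dir→north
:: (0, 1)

[in] maze.sense dir→west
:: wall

[in] maze.sense dir→east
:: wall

[in] stack.pop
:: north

[in] maze.move dir→south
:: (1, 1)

[in] stack.pop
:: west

[in] maze.move dir→east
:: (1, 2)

[in] maze.sense dir→east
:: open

[in] stack.push x→east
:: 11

[in] maze.move dir→east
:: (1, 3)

[in] maze.sense dir→east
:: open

[in] stack.push x→east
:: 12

[in] maze.move dir→east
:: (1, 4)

[in] maze.sense dir→east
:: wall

[in] maze.sense dir→north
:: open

[in] stack.push x→north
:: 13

[in] maze.move dir→north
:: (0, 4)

[in] maze.sense dir→west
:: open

[in] stack.push x→west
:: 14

[in] maze.move dir→west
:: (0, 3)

[in] stack.pop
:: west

[in] maze.move dir→east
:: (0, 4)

[in] maze.sense dir→east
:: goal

[in] maze.move dir→east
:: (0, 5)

Answer: (0, 5)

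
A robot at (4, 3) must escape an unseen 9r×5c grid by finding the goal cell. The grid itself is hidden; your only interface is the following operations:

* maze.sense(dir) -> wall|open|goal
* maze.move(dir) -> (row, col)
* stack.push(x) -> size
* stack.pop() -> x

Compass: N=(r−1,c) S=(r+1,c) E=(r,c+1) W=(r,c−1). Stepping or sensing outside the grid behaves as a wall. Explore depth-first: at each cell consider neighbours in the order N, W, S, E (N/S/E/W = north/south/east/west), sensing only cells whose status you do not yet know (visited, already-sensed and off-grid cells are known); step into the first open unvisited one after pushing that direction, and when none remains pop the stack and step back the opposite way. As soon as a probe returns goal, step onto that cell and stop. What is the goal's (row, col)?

>>> maze.sense dir→north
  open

>>> stack.push x→north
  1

>>> maze.move dir→north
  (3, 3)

>>> maze.sense dir→north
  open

>>> stack.push x→north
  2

>>> maze.move dir→north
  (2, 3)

>>> maze.sense dir→north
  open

>>> stack.push x→north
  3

>>> maze.move dir→north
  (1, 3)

>>> maze.sense dir→north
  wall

>>> maze.sense dir→west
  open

>>> stack.push x→west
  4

>>> maze.move dir→west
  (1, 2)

>>> maze.sense dir→north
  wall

>>> maze.sense dir→west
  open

>>> stack.push x→west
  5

>>> maze.move dir→west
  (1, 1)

>>> maze.sense dir→north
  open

>>> stack.push x→north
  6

>>> maze.move dir→north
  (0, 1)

>>> maze.sense dir→west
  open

>>> stack.push x→west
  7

>>> maze.move dir→west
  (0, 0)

>>> maze.sense dir→south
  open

>>> stack.push x→south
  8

>>> maze.move dir→south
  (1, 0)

>>> maze.sense dir→south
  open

>>> stack.push x→south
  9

>>> maze.move dir→south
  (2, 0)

>>> maze.sense dir→south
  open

>>> stack.push x→south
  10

>>> maze.move dir→south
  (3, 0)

>>> maze.sense dir→south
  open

>>> stack.push x→south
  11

>>> maze.move dir→south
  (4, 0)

>>> maze.sense dir→south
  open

>>> stack.push x→south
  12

>>> maze.move dir→south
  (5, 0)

>>> maze.sense dir→south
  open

>>> stack.push x→south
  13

>>> maze.move dir→south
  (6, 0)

>>> maze.sense dir→south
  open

>>> stack.push x→south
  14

>>> maze.move dir→south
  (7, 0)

>>> maze.sense dir→south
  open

>>> stack.push x→south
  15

>>> maze.move dir→south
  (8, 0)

>>> maze.sense dir→east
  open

>>> stack.push x→east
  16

>>> maze.move dir→east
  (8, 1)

>>> maze.sense dir→north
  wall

>>> maze.sense dir→east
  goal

>>> maze.move dir→east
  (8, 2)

Answer: (8, 2)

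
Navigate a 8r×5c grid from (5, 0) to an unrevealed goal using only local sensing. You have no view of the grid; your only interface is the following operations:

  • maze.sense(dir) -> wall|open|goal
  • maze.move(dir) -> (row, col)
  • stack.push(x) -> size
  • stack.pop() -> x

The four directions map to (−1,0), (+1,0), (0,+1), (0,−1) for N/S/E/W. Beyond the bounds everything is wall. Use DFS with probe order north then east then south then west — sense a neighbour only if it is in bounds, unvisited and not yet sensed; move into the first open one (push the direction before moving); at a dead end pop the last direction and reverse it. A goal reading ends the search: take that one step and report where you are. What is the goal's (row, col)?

Act: sense[north]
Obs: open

Act: push[north]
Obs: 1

Act: move[north]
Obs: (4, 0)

Act: sense[north]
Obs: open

Act: push[north]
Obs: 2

Act: move[north]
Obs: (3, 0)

Act: sense[north]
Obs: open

Act: push[north]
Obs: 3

Act: move[north]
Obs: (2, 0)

Act: sense[north]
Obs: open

Act: push[north]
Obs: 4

Act: move[north]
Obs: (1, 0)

Act: sense[north]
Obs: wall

Act: sense[east]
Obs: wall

Act: pop[]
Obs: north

Act: move[south]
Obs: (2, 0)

Act: sense[east]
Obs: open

Act: push[east]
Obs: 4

Act: move[east]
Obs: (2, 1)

Act: sense[east]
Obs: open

Act: push[east]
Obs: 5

Act: move[east]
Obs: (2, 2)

Act: sense[north]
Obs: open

Act: push[north]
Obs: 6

Act: move[north]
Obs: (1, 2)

Act: sense[north]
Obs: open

Act: push[north]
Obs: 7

Act: move[north]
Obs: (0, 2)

Act: sense[east]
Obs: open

Act: push[east]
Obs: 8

Act: move[east]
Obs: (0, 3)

Act: sense[east]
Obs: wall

Act: sense[south]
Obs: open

Act: push[south]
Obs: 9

Act: move[south]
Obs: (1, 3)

Act: sense[east]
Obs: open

Act: push[east]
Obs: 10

Act: move[east]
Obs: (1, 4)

Act: sense[south]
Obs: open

Act: push[south]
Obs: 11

Act: move[south]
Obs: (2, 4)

Act: sense[south]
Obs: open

Act: push[south]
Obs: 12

Act: move[south]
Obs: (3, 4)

Act: sense[south]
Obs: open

Act: push[south]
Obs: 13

Act: move[south]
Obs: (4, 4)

Act: sense[south]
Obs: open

Act: push[south]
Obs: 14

Act: move[south]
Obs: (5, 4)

Act: sense[south]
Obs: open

Act: push[south]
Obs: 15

Act: move[south]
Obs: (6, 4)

Act: sense[south]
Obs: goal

Act: move[south]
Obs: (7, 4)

Answer: (7, 4)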